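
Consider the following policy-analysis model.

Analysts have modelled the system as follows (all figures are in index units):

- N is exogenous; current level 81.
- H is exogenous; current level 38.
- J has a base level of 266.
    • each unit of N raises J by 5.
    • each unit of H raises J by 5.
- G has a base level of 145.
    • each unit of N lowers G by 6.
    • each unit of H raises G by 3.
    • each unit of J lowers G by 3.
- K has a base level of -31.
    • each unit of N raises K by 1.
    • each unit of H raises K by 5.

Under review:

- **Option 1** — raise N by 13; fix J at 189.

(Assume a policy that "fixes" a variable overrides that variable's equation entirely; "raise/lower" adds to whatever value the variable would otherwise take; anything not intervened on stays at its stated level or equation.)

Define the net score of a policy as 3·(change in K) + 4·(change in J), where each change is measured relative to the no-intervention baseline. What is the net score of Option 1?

Baseline:
  N = 81
  H = 38
  J = 266 + 5·81 + 5·38 = 861
  K = -31 + 81 + 5·38 = 240
Option 1 (N + 13, J := 189):
  N = 81 + 13 = 94
  H = 38
  J = 189
  K = -31 + 94 + 5·38 = 253
ΔK = 253 − 240 = 13; ΔJ = 189 − 861 = -672
Score = 3·13 + 4·(-672) = -2649

-2649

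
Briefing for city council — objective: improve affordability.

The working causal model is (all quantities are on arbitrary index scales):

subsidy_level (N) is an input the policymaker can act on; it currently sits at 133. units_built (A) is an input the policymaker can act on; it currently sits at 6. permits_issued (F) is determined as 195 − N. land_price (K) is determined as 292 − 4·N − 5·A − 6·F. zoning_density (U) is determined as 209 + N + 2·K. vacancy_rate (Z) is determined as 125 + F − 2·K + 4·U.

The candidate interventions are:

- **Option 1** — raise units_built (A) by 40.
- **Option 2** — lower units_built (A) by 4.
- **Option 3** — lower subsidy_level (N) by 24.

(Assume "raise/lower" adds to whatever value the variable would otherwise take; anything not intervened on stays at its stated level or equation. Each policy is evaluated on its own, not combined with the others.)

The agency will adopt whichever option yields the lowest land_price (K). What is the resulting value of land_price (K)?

-842

Option 1 (A + 40):
  N = 133
  A = 6 + 40 = 46
  F = 195 − 133 = 62
  K = 292 − 4·133 − 5·46 − 6·62 = -842
Option 2 (A − 4):
  N = 133
  A = 6 − 4 = 2
  F = 195 − 133 = 62
  K = 292 − 4·133 − 5·2 − 6·62 = -622
Option 3 (N − 24):
  N = 133 − 24 = 109
  A = 6
  F = 195 − 109 = 86
  K = 292 − 4·109 − 5·6 − 6·86 = -690
Comparing — Option 1: K=-842, Option 2: K=-622, Option 3: K=-690. Lowest is -842 (Option 1).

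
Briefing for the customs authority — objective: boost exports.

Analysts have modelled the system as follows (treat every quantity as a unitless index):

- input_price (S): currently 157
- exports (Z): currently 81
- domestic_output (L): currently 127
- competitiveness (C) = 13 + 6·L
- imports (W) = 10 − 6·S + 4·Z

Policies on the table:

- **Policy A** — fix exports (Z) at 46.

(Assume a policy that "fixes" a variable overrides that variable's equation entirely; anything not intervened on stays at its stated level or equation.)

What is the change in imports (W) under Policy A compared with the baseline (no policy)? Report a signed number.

Baseline:
  S = 157
  Z = 81
  W = 10 − 6·157 + 4·81 = -608
Policy A (Z := 46):
  S = 157
  Z = 46
  W = 10 − 6·157 + 4·46 = -748
Change in W: -748 − (-608) = -140

-140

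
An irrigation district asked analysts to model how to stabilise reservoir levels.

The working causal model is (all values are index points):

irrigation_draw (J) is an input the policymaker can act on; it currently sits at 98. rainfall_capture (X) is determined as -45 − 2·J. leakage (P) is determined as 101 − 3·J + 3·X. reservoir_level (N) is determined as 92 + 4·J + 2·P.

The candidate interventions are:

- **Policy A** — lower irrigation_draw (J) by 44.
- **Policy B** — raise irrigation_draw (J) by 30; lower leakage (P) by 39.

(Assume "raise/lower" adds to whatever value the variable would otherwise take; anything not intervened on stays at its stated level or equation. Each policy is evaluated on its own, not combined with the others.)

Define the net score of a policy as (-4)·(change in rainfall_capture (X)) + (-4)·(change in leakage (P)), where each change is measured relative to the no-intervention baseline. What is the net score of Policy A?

Baseline:
  J = 98
  X = -45 − 2·98 = -241
  P = 101 − 3·98 + 3·(-241) = -916
Policy A (J − 44):
  J = 98 − 44 = 54
  X = -45 − 2·54 = -153
  P = 101 − 3·54 + 3·(-153) = -520
ΔX = -153 − (-241) = 88; ΔP = -520 − (-916) = 396
Score = (-4)·88 + (-4)·396 = -1936

-1936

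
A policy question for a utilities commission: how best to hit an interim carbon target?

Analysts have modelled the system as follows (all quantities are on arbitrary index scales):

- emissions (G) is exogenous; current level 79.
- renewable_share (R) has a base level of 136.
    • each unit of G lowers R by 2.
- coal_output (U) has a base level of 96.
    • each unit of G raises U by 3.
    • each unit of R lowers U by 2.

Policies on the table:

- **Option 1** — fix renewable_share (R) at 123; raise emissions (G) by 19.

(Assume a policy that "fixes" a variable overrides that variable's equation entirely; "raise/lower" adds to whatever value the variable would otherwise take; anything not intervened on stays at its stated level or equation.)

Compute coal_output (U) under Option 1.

144

Option 1 (R := 123, G + 19):
  G = 79 + 19 = 98
  R = 123
  U = 96 + 3·98 − 2·123 = 144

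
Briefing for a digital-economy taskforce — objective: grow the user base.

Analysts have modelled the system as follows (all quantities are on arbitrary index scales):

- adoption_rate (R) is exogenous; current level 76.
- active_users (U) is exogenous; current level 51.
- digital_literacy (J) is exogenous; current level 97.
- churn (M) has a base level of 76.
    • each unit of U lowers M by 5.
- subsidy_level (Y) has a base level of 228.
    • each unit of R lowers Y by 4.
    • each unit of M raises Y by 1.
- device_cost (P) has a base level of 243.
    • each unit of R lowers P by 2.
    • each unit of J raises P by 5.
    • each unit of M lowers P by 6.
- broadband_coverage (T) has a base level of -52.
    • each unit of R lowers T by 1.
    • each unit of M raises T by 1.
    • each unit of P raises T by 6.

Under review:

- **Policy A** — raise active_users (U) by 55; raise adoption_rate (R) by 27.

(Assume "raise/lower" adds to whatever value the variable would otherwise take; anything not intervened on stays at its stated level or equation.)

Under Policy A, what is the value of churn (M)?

Policy A (U + 55, R + 27):
  U = 51 + 55 = 106
  M = 76 − 5·106 = -454

-454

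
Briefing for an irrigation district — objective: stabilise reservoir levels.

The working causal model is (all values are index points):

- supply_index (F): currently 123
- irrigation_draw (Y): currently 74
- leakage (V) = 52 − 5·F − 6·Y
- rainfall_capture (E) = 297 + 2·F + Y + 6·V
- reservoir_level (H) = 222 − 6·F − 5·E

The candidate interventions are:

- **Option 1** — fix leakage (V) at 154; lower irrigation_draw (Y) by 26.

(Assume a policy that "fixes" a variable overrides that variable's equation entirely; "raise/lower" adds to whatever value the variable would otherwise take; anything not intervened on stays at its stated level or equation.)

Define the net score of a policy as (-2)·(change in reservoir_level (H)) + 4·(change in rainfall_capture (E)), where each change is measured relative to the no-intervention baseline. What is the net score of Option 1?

Baseline:
  F = 123
  Y = 74
  V = 52 − 5·123 − 6·74 = -1007
  E = 297 + 2·123 + 74 + 6·(-1007) = -5425
  H = 222 − 6·123 − 5·(-5425) = 26609
Option 1 (V := 154, Y − 26):
  F = 123
  Y = 74 − 26 = 48
  V = 154
  E = 297 + 2·123 + 48 + 6·154 = 1515
  H = 222 − 6·123 − 5·1515 = -8091
ΔH = -8091 − 26609 = -34700; ΔE = 1515 − (-5425) = 6940
Score = (-2)·(-34700) + 4·6940 = 97160

97160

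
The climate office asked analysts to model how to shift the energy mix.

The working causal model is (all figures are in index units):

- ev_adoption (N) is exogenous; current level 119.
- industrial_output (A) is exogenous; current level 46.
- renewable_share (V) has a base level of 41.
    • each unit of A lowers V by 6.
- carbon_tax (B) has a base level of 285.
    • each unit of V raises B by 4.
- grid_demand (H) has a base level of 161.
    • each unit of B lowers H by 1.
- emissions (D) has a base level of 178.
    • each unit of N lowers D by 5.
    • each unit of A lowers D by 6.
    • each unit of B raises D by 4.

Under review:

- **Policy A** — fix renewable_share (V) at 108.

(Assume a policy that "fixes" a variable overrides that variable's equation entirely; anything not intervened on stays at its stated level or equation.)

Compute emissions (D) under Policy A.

Policy A (V := 108):
  N = 119
  A = 46
  V = 108
  B = 285 + 4·108 = 717
  D = 178 − 5·119 − 6·46 + 4·717 = 2175

2175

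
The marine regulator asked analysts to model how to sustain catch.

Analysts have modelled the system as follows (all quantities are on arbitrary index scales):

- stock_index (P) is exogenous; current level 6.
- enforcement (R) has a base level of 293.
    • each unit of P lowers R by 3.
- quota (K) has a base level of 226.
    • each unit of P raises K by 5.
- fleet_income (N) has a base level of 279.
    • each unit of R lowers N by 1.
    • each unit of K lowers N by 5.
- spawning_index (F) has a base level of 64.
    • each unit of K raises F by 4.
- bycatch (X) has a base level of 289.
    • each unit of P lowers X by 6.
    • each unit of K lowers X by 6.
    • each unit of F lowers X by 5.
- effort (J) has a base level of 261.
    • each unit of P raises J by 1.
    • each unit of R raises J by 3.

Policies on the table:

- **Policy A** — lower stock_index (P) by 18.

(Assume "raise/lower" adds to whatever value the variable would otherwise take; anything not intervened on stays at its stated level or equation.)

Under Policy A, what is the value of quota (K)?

166

Policy A (P − 18):
  P = 6 − 18 = -12
  K = 226 + 5·(-12) = 166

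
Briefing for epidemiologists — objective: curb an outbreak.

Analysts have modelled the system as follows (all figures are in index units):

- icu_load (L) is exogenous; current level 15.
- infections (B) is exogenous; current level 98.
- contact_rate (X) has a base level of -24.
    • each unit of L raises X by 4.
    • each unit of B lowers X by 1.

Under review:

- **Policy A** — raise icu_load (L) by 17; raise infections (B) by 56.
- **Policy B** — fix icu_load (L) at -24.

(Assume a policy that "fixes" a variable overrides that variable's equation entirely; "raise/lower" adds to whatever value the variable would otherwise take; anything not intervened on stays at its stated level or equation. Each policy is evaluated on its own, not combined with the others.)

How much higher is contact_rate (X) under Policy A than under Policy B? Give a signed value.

168

Policy A (L + 17, B + 56):
  L = 15 + 17 = 32
  B = 98 + 56 = 154
  X = -24 + 4·32 − 154 = -50
Policy B (L := -24):
  L = -24
  B = 98
  X = -24 + 4·(-24) − 98 = -218
X: -50 − (-218) = 168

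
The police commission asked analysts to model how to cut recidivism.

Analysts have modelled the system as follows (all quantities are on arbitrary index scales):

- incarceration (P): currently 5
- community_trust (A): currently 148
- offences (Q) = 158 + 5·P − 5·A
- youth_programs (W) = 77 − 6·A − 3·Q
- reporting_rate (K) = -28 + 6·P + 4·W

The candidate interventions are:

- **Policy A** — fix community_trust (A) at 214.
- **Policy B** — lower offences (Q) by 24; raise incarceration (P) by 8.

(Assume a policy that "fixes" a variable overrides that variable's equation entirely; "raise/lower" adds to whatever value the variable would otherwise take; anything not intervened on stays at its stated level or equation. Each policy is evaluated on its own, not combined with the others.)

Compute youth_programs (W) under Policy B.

812

Policy B (Q − 24, P + 8):
  P = 5 + 8 = 13
  A = 148
  Q = 158 + 5·13 − 5·148 (−24 from intervention) = -541
  W = 77 − 6·148 − 3·(-541) = 812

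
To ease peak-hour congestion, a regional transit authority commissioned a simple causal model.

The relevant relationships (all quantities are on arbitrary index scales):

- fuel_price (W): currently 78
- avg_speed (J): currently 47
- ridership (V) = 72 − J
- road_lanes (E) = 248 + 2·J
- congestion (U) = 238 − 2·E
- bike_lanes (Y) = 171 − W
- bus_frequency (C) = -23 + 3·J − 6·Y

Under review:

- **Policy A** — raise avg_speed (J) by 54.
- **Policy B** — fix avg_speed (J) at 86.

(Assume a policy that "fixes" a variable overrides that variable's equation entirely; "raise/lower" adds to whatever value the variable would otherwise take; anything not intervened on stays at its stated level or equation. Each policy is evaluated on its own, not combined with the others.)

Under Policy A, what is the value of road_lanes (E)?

450

Policy A (J + 54):
  J = 47 + 54 = 101
  E = 248 + 2·101 = 450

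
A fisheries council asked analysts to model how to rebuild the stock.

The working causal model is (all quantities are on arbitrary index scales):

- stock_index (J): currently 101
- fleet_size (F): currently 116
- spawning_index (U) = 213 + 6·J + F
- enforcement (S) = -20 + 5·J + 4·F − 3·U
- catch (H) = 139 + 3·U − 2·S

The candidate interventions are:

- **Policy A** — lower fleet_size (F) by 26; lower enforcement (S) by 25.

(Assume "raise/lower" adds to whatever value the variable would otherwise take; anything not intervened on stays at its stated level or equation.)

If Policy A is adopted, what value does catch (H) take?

Policy A (F − 26, S − 25):
  J = 101
  F = 116 − 26 = 90
  U = 213 + 6·101 + 90 = 909
  S = -20 + 5·101 + 4·90 − 3·909 (−25 from intervention) = -1907
  H = 139 + 3·909 − 2·(-1907) = 6680

6680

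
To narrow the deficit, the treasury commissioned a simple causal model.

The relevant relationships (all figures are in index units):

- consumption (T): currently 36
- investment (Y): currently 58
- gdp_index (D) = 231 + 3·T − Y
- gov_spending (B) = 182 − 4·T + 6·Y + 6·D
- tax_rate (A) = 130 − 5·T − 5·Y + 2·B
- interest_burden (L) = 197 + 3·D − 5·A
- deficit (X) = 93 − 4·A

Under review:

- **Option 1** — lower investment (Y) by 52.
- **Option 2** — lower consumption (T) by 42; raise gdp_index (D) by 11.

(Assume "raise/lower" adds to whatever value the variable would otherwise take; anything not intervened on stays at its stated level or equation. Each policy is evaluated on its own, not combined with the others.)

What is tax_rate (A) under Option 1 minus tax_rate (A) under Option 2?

Option 1 (Y − 52):
  T = 36
  Y = 58 − 52 = 6
  D = 231 + 3·36 − 6 = 333
  B = 182 − 4·36 + 6·6 + 6·333 = 2072
  A = 130 − 5·36 − 5·6 + 2·2072 = 4064
Option 2 (T − 42, D + 11):
  T = 36 − 42 = -6
  Y = 58
  D = 231 + 3·(-6) − 58 (+11 from intervention) = 166
  B = 182 − 4·(-6) + 6·58 + 6·166 = 1550
  A = 130 − 5·(-6) − 5·58 + 2·1550 = 2970
A: 4064 − 2970 = 1094

1094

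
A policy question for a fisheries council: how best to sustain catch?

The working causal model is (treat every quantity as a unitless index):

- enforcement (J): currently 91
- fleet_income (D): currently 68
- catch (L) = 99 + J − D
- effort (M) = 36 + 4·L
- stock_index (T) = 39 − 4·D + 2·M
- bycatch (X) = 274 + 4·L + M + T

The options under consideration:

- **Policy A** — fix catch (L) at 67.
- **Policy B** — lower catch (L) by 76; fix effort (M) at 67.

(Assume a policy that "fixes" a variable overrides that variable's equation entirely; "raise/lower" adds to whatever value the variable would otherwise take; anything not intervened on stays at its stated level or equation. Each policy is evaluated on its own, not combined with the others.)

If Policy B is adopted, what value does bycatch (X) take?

Policy B (L − 76, M := 67):
  J = 91
  D = 68
  L = 99 + 91 − 68 (−76 from intervention) = 46
  M = 67
  T = 39 − 4·68 + 2·67 = -99
  X = 274 + 4·46 + 67 + (-99) = 426

426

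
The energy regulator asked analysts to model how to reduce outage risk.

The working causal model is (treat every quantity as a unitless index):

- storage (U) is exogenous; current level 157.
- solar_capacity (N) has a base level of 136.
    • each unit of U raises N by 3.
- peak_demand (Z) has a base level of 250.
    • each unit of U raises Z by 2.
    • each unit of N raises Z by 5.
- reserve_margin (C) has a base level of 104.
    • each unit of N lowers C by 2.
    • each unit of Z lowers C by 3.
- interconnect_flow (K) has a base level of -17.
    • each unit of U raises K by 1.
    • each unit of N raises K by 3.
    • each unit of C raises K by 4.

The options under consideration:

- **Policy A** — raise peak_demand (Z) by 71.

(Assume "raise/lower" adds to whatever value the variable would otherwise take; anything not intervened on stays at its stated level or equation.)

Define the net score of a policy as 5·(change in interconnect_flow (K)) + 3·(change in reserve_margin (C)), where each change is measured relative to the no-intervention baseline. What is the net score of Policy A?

Baseline:
  U = 157
  N = 136 + 3·157 = 607
  Z = 250 + 2·157 + 5·607 = 3599
  C = 104 − 2·607 − 3·3599 = -11907
  K = -17 + 157 + 3·607 + 4·(-11907) = -45667
Policy A (Z + 71):
  U = 157
  N = 136 + 3·157 = 607
  Z = 250 + 2·157 + 5·607 (+71 from intervention) = 3670
  C = 104 − 2·607 − 3·3670 = -12120
  K = -17 + 157 + 3·607 + 4·(-12120) = -46519
ΔK = -46519 − (-45667) = -852; ΔC = -12120 − (-11907) = -213
Score = 5·(-852) + 3·(-213) = -4899

-4899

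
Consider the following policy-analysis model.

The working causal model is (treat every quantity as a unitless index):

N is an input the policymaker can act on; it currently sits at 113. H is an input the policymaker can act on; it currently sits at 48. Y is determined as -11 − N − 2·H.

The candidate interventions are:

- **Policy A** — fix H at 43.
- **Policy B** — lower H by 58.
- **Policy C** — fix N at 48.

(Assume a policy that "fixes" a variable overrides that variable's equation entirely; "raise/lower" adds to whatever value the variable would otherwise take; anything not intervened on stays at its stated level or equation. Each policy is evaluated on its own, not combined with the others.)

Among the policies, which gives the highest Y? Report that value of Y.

Policy A (H := 43):
  N = 113
  H = 43
  Y = -11 − 113 − 2·43 = -210
Policy B (H − 58):
  N = 113
  H = 48 − 58 = -10
  Y = -11 − 113 − 2·(-10) = -104
Policy C (N := 48):
  N = 48
  H = 48
  Y = -11 − 48 − 2·48 = -155
Comparing — Policy A: Y=-210, Policy B: Y=-104, Policy C: Y=-155. Highest is -104 (Policy B).

-104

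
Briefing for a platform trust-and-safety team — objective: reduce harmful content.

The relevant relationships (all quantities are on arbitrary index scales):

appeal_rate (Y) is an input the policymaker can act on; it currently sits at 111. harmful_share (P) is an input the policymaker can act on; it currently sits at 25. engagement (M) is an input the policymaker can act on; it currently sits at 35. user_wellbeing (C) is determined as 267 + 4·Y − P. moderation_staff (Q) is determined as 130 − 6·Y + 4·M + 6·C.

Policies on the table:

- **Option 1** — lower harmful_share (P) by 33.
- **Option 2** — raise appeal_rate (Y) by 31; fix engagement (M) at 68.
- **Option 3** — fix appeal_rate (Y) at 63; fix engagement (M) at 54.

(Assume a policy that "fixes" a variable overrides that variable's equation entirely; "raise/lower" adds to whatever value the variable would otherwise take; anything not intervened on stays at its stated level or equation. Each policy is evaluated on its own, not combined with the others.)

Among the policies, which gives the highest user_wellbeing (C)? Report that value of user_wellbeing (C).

810

Option 1 (P − 33):
  Y = 111
  P = 25 − 33 = -8
  C = 267 + 4·111 − (-8) = 719
Option 2 (Y + 31, M := 68):
  Y = 111 + 31 = 142
  P = 25
  C = 267 + 4·142 − 25 = 810
Option 3 (Y := 63, M := 54):
  Y = 63
  P = 25
  C = 267 + 4·63 − 25 = 494
Comparing — Option 1: C=719, Option 2: C=810, Option 3: C=494. Highest is 810 (Option 2).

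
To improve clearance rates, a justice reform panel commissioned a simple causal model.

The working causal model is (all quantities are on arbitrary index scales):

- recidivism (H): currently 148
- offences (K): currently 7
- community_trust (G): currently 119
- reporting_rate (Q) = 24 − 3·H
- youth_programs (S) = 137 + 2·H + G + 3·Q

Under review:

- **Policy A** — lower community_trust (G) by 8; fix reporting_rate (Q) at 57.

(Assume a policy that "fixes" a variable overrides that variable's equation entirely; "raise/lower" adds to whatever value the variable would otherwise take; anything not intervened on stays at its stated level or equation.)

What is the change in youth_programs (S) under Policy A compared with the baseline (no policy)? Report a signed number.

1423

Baseline:
  H = 148
  G = 119
  Q = 24 − 3·148 = -420
  S = 137 + 2·148 + 119 + 3·(-420) = -708
Policy A (G − 8, Q := 57):
  H = 148
  G = 119 − 8 = 111
  Q = 57
  S = 137 + 2·148 + 111 + 3·57 = 715
Change in S: 715 − (-708) = 1423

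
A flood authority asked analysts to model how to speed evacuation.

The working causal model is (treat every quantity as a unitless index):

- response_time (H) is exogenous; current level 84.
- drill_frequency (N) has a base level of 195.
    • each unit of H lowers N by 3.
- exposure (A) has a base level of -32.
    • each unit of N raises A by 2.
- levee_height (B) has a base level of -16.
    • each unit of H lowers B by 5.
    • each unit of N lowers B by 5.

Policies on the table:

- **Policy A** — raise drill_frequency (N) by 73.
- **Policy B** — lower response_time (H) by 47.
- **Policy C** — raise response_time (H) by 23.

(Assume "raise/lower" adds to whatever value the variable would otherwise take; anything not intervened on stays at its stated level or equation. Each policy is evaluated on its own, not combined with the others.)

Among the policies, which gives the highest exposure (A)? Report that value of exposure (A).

Policy A (N + 73):
  H = 84
  N = 195 − 3·84 (+73 from intervention) = 16
  A = -32 + 2·16 = 0
Policy B (H − 47):
  H = 84 − 47 = 37
  N = 195 − 3·37 = 84
  A = -32 + 2·84 = 136
Policy C (H + 23):
  H = 84 + 23 = 107
  N = 195 − 3·107 = -126
  A = -32 + 2·(-126) = -284
Comparing — Policy A: A=0, Policy B: A=136, Policy C: A=-284. Highest is 136 (Policy B).

136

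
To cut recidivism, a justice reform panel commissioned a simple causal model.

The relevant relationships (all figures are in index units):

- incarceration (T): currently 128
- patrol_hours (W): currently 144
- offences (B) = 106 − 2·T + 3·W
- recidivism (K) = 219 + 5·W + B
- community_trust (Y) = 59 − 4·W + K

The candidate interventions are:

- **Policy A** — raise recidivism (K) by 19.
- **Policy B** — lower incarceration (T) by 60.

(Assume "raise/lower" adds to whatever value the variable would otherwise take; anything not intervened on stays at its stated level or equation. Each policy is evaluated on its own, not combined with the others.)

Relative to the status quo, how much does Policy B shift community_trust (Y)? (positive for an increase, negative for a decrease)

120

Baseline:
  T = 128
  W = 144
  B = 106 − 2·128 + 3·144 = 282
  K = 219 + 5·144 + 282 = 1221
  Y = 59 − 4·144 + 1221 = 704
Policy B (T − 60):
  T = 128 − 60 = 68
  W = 144
  B = 106 − 2·68 + 3·144 = 402
  K = 219 + 5·144 + 402 = 1341
  Y = 59 − 4·144 + 1341 = 824
Change in Y: 824 − 704 = 120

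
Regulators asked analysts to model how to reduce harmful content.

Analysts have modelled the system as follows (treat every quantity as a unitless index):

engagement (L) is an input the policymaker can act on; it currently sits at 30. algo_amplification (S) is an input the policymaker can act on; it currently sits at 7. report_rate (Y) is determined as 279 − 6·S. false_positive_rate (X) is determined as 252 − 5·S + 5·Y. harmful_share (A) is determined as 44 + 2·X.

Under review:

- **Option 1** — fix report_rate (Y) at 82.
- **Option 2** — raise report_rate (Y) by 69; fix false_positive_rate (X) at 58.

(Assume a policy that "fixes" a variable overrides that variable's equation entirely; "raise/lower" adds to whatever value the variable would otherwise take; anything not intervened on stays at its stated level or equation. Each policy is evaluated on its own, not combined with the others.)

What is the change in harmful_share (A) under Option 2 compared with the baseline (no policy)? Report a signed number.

Baseline:
  S = 7
  Y = 279 − 6·7 = 237
  X = 252 − 5·7 + 5·237 = 1402
  A = 44 + 2·1402 = 2848
Option 2 (Y + 69, X := 58):
  S = 7
  Y = 279 − 6·7 (+69 from intervention) = 306
  X = 58
  A = 44 + 2·58 = 160
Change in A: 160 − 2848 = -2688

-2688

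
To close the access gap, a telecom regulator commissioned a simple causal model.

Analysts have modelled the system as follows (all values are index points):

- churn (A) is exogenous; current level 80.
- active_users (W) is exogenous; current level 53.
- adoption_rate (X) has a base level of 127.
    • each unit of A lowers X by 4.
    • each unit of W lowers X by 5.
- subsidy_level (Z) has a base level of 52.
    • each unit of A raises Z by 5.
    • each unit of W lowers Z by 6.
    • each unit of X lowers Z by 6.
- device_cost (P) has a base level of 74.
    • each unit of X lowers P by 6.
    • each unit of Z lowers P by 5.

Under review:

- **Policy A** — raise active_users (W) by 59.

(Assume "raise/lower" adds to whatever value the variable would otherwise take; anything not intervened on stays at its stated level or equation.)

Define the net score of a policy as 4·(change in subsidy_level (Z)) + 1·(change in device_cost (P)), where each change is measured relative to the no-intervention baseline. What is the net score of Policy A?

Baseline:
  A = 80
  W = 53
  X = 127 − 4·80 − 5·53 = -458
  Z = 52 + 5·80 − 6·53 − 6·(-458) = 2882
  P = 74 − 6·(-458) − 5·2882 = -11588
Policy A (W + 59):
  A = 80
  W = 53 + 59 = 112
  X = 127 − 4·80 − 5·112 = -753
  Z = 52 + 5·80 − 6·112 − 6·(-753) = 4298
  P = 74 − 6·(-753) − 5·4298 = -16898
ΔZ = 4298 − 2882 = 1416; ΔP = -16898 − (-11588) = -5310
Score = 4·1416 + 1·(-5310) = 354

354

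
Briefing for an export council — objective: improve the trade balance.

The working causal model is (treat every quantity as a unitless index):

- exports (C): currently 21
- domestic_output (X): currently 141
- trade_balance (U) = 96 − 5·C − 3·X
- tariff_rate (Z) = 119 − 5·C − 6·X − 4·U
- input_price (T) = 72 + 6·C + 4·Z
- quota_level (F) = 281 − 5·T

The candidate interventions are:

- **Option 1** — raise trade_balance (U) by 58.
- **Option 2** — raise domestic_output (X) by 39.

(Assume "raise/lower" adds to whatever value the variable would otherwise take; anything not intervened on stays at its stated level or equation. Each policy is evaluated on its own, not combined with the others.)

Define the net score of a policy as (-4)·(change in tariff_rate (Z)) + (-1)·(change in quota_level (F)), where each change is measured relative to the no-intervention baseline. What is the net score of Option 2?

Baseline:
  C = 21
  X = 141
  U = 96 − 5·21 − 3·141 = -432
  Z = 119 − 5·21 − 6·141 − 4·(-432) = 896
  T = 72 + 6·21 + 4·896 = 3782
  F = 281 − 5·3782 = -18629
Option 2 (X + 39):
  C = 21
  X = 141 + 39 = 180
  U = 96 − 5·21 − 3·180 = -549
  Z = 119 − 5·21 − 6·180 − 4·(-549) = 1130
  T = 72 + 6·21 + 4·1130 = 4718
  F = 281 − 5·4718 = -23309
ΔZ = 1130 − 896 = 234; ΔF = -23309 − (-18629) = -4680
Score = (-4)·234 + (-1)·(-4680) = 3744

3744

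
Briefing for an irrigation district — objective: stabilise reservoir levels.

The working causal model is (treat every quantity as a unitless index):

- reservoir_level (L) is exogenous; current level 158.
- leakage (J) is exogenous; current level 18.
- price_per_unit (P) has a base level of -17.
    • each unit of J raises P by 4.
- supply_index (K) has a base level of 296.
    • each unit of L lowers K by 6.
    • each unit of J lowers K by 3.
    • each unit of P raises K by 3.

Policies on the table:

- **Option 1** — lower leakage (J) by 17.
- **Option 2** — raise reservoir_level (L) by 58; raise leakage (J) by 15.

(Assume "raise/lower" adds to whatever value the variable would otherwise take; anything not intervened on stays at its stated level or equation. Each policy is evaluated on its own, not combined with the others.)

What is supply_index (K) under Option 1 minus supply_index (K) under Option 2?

Option 1 (J − 17):
  L = 158
  J = 18 − 17 = 1
  P = -17 + 4·1 = -13
  K = 296 − 6·158 − 3·1 + 3·(-13) = -694
Option 2 (L + 58, J + 15):
  L = 158 + 58 = 216
  J = 18 + 15 = 33
  P = -17 + 4·33 = 115
  K = 296 − 6·216 − 3·33 + 3·115 = -754
K: -694 − (-754) = 60

60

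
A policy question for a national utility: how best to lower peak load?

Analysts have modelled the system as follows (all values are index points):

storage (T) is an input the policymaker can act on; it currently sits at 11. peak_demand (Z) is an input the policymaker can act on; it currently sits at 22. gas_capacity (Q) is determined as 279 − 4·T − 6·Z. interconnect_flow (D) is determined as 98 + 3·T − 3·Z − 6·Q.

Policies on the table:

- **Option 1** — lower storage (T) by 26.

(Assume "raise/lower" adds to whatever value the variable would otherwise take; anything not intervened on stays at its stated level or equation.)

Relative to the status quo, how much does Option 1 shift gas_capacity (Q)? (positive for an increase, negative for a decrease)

104

Baseline:
  T = 11
  Z = 22
  Q = 279 − 4·11 − 6·22 = 103
Option 1 (T − 26):
  T = 11 − 26 = -15
  Z = 22
  Q = 279 − 4·(-15) − 6·22 = 207
Change in Q: 207 − 103 = 104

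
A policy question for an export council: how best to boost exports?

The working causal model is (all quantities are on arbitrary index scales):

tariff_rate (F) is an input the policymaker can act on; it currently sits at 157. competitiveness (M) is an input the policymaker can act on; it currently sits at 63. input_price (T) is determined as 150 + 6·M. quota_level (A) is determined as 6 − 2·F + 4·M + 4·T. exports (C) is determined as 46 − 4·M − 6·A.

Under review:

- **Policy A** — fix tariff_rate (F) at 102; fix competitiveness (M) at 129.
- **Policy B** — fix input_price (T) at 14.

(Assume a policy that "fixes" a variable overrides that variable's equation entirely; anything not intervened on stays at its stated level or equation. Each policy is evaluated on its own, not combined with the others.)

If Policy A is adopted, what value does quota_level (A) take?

Policy A (F := 102, M := 129):
  F = 102
  M = 129
  T = 150 + 6·129 = 924
  A = 6 − 2·102 + 4·129 + 4·924 = 4014

4014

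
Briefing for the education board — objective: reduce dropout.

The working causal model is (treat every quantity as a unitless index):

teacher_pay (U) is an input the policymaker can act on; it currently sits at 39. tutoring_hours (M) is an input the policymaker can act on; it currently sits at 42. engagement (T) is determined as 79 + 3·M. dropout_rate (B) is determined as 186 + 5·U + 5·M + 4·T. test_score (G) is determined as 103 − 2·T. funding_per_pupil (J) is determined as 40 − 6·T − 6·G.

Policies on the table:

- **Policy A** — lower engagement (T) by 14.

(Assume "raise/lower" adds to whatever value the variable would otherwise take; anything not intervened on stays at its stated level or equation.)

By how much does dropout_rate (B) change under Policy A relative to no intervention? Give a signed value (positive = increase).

Baseline:
  U = 39
  M = 42
  T = 79 + 3·42 = 205
  B = 186 + 5·39 + 5·42 + 4·205 = 1411
Policy A (T − 14):
  U = 39
  M = 42
  T = 79 + 3·42 (−14 from intervention) = 191
  B = 186 + 5·39 + 5·42 + 4·191 = 1355
Change in B: 1355 − 1411 = -56

-56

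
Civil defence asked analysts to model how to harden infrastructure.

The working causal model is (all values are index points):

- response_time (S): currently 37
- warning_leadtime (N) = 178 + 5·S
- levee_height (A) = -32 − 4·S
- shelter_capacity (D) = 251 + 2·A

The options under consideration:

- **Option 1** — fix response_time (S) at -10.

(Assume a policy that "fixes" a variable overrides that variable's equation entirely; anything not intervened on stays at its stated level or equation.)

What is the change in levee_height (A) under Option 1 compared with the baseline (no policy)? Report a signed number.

Baseline:
  S = 37
  A = -32 − 4·37 = -180
Option 1 (S := -10):
  S = -10
  A = -32 − 4·(-10) = 8
Change in A: 8 − (-180) = 188

188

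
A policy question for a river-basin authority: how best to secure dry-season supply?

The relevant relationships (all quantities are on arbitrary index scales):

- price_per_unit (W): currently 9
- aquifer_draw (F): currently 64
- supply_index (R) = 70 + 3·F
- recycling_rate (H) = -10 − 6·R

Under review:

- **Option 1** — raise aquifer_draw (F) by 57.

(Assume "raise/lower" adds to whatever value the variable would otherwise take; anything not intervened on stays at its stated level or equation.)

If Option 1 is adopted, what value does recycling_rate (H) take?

Option 1 (F + 57):
  F = 64 + 57 = 121
  R = 70 + 3·121 = 433
  H = -10 − 6·433 = -2608

-2608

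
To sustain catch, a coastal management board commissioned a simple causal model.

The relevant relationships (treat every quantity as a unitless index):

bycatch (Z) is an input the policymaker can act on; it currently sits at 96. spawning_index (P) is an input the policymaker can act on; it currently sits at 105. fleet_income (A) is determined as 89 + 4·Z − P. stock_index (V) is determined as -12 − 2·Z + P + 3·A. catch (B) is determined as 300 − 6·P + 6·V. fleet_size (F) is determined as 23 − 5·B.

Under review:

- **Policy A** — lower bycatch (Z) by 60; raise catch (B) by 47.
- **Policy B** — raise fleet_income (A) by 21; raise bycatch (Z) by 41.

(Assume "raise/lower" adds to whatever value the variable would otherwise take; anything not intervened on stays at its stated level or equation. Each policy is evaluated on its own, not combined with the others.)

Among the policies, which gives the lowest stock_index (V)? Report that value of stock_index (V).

405

Policy A (Z − 60, B + 47):
  Z = 96 − 60 = 36
  P = 105
  A = 89 + 4·36 − 105 = 128
  V = -12 − 2·36 + 105 + 3·128 = 405
Policy B (A + 21, Z + 41):
  Z = 96 + 41 = 137
  P = 105
  A = 89 + 4·137 − 105 (+21 from intervention) = 553
  V = -12 − 2·137 + 105 + 3·553 = 1478
Comparing — Policy A: V=405, Policy B: V=1478. Lowest is 405 (Policy A).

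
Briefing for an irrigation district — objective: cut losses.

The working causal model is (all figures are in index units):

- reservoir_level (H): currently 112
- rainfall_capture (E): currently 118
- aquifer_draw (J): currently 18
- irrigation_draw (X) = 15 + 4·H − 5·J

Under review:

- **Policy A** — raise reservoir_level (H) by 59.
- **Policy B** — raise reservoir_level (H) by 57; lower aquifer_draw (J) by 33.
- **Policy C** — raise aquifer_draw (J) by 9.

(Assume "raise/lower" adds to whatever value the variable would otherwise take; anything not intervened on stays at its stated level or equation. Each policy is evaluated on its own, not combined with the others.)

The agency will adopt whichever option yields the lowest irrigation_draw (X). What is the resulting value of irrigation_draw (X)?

328

Policy A (H + 59):
  H = 112 + 59 = 171
  J = 18
  X = 15 + 4·171 − 5·18 = 609
Policy B (H + 57, J − 33):
  H = 112 + 57 = 169
  J = 18 − 33 = -15
  X = 15 + 4·169 − 5·(-15) = 766
Policy C (J + 9):
  H = 112
  J = 18 + 9 = 27
  X = 15 + 4·112 − 5·27 = 328
Comparing — Policy A: X=609, Policy B: X=766, Policy C: X=328. Lowest is 328 (Policy C).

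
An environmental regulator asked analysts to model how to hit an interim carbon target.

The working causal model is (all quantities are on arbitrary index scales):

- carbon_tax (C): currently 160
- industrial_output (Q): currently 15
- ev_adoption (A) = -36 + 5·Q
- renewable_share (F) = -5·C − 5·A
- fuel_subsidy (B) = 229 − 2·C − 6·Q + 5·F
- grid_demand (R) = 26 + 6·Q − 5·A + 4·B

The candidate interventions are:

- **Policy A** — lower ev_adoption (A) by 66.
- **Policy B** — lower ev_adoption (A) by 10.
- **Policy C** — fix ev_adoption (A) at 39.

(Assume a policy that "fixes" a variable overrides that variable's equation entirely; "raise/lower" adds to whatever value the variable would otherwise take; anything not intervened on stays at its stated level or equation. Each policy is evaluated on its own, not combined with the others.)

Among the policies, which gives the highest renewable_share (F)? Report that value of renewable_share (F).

-665

Policy A (A − 66):
  C = 160
  Q = 15
  A = -36 + 5·15 (−66 from intervention) = -27
  F = 0 − 5·160 − 5·(-27) = -665
Policy B (A − 10):
  C = 160
  Q = 15
  A = -36 + 5·15 (−10 from intervention) = 29
  F = 0 − 5·160 − 5·29 = -945
Policy C (A := 39):
  C = 160
  Q = 15
  A = 39
  F = 0 − 5·160 − 5·39 = -995
Comparing — Policy A: F=-665, Policy B: F=-945, Policy C: F=-995. Highest is -665 (Policy A).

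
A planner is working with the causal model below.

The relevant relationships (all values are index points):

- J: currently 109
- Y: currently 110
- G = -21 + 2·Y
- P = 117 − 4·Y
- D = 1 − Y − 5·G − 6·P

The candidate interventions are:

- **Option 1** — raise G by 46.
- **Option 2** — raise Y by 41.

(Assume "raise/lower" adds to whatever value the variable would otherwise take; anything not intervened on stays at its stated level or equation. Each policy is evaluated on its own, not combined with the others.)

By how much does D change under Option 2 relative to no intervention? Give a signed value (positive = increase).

Baseline:
  Y = 110
  G = -21 + 2·110 = 199
  P = 117 − 4·110 = -323
  D = 1 − 110 − 5·199 − 6·(-323) = 834
Option 2 (Y + 41):
  Y = 110 + 41 = 151
  G = -21 + 2·151 = 281
  P = 117 − 4·151 = -487
  D = 1 − 151 − 5·281 − 6·(-487) = 1367
Change in D: 1367 − 834 = 533

533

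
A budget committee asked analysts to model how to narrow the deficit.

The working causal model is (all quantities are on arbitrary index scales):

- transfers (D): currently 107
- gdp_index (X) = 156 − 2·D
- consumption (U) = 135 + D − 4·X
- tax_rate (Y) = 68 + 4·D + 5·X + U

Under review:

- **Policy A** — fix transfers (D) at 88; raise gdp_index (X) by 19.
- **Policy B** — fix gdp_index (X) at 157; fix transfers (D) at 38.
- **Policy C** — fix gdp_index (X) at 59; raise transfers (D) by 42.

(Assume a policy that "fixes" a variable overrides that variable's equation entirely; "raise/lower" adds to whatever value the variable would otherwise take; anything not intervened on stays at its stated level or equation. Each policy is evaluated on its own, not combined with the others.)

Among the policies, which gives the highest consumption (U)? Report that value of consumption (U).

227

Policy A (D := 88, X + 19):
  D = 88
  X = 156 − 2·88 (+19 from intervention) = -1
  U = 135 + 88 − 4·(-1) = 227
Policy B (X := 157, D := 38):
  D = 38
  X = 157
  U = 135 + 38 − 4·157 = -455
Policy C (X := 59, D + 42):
  D = 107 + 42 = 149
  X = 59
  U = 135 + 149 − 4·59 = 48
Comparing — Policy A: U=227, Policy B: U=-455, Policy C: U=48. Highest is 227 (Policy A).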